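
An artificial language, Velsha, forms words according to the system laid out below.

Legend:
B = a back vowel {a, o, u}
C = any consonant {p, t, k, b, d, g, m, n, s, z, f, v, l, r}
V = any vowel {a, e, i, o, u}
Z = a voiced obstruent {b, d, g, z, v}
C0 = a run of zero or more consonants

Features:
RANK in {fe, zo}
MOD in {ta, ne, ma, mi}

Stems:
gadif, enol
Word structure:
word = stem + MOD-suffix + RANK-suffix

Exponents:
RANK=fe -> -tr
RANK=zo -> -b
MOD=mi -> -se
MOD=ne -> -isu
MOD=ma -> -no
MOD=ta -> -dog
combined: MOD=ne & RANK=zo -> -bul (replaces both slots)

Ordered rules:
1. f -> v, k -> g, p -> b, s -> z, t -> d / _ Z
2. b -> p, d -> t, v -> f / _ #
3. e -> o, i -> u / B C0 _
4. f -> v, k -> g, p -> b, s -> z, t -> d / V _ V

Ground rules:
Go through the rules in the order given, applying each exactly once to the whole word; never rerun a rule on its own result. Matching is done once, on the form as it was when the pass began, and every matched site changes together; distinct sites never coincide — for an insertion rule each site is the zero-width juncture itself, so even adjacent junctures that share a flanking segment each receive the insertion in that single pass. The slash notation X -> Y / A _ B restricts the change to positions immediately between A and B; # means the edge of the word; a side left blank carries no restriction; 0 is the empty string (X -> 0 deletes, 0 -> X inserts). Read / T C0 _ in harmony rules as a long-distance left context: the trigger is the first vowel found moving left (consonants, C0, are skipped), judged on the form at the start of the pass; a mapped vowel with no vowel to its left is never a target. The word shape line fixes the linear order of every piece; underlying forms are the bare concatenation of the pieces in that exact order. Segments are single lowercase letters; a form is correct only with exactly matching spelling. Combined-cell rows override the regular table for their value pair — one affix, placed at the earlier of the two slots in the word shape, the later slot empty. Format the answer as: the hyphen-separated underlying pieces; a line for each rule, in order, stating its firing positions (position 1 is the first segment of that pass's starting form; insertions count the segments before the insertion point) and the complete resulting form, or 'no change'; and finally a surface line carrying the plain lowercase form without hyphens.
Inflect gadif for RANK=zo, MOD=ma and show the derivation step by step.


underlying: gadif-no-b
1. f -> v, k -> g, p -> b, s -> z, t -> d / _ Z: no change
2. b -> p, d -> t, v -> f / _ #: fires at position(s) 8: gadifnop
3. e -> o, i -> u / B C0 _: fires at position(s) 4: gadufnop
4. f -> v, k -> g, p -> b, s -> z, t -> d / V _ V: no change
surface: gadufnop


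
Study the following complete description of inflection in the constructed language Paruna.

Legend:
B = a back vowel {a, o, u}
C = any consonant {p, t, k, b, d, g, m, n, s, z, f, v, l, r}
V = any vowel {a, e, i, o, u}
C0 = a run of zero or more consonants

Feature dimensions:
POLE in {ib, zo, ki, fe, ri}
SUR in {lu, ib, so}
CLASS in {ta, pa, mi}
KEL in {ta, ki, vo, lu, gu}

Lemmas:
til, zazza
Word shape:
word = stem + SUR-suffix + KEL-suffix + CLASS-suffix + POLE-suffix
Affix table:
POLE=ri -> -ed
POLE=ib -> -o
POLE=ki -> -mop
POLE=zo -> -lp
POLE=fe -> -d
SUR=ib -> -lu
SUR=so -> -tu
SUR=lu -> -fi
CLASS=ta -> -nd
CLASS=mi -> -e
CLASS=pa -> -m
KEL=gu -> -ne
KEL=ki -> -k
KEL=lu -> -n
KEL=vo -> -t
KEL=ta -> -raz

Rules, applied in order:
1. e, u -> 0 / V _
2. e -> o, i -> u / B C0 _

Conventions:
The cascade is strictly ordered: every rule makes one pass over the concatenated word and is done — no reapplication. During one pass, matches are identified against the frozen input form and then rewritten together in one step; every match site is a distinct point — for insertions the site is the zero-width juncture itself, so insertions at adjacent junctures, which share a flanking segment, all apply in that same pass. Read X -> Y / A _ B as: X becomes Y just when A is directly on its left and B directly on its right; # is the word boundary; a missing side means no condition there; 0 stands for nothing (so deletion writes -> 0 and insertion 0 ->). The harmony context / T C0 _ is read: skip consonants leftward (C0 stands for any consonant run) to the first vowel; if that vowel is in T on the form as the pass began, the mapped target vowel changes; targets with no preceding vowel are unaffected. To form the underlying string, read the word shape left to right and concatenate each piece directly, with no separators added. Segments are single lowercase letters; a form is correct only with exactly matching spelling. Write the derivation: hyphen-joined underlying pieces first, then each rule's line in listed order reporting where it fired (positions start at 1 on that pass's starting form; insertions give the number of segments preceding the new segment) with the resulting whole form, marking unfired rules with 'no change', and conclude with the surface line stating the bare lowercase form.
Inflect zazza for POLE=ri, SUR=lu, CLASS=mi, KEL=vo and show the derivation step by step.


underlying: zazza-fi-t-e-ed
1. e, u -> 0 / V _: fires at position(s) 10: zazzafited
2. e -> o, i -> u / B C0 _: fires at position(s) 7: zazzafuted
surface: zazzafuted


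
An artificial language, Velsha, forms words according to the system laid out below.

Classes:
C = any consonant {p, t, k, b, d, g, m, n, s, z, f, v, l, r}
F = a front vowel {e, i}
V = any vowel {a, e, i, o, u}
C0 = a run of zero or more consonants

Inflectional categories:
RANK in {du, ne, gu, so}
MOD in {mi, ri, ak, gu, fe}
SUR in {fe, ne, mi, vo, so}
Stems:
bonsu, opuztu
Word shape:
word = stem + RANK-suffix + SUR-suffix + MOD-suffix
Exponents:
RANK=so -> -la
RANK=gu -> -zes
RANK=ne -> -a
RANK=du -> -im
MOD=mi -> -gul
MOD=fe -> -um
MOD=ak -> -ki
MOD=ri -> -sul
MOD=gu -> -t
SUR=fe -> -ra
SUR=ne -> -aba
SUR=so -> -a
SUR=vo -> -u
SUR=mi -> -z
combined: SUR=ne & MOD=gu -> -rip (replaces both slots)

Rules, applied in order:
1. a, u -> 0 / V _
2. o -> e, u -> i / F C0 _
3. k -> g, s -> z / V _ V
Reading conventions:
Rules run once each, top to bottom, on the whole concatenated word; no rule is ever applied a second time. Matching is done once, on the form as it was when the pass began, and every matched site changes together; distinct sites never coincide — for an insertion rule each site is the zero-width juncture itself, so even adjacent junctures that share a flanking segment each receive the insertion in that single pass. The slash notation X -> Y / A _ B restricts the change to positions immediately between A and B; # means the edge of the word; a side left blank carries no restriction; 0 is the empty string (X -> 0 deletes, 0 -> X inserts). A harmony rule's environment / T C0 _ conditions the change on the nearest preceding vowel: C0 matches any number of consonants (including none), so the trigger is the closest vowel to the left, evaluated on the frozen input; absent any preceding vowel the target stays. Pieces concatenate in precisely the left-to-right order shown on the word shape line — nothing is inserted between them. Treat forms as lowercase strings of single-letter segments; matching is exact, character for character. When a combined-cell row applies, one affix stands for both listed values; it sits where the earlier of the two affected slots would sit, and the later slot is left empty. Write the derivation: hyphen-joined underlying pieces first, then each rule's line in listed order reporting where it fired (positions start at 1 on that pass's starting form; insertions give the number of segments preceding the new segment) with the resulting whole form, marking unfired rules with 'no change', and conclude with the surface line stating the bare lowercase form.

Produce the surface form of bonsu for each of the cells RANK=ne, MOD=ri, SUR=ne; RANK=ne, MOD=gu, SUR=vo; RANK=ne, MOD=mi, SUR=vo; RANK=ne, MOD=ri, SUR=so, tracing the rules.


cell RANK=ne, MOD=ri, SUR=ne:
underlying: bonsu-a-aba-sul
1. a, u -> 0 / V _: fires at position(s) 6, 7: bonsubasul
2. o -> e, u -> i / F C0 _: no change
3. k -> g, s -> z / V _ V: fires at position(s) 8: bonsubazul
surface: bonsubazul

cell RANK=ne, MOD=gu, SUR=vo:
underlying: bonsu-a-u-t
1. a, u -> 0 / V _: fires at position(s) 6, 7: bonsut
2. o -> e, u -> i / F C0 _: no change
3. k -> g, s -> z / V _ V: no change
surface: bonsut

cell RANK=ne, MOD=mi, SUR=vo:
underlying: bonsu-a-u-gul
1. a, u -> 0 / V _: fires at position(s) 6, 7: bonsugul
2. o -> e, u -> i / F C0 _: no change
3. k -> g, s -> z / V _ V: no change
surface: bonsugul

cell RANK=ne, MOD=ri, SUR=so:
underlying: bonsu-a-a-sul
1. a, u -> 0 / V _: fires at position(s) 6, 7: bonsusul
2. o -> e, u -> i / F C0 _: no change
3. k -> g, s -> z / V _ V: fires at position(s) 6: bonsuzul
surface: bonsuzul


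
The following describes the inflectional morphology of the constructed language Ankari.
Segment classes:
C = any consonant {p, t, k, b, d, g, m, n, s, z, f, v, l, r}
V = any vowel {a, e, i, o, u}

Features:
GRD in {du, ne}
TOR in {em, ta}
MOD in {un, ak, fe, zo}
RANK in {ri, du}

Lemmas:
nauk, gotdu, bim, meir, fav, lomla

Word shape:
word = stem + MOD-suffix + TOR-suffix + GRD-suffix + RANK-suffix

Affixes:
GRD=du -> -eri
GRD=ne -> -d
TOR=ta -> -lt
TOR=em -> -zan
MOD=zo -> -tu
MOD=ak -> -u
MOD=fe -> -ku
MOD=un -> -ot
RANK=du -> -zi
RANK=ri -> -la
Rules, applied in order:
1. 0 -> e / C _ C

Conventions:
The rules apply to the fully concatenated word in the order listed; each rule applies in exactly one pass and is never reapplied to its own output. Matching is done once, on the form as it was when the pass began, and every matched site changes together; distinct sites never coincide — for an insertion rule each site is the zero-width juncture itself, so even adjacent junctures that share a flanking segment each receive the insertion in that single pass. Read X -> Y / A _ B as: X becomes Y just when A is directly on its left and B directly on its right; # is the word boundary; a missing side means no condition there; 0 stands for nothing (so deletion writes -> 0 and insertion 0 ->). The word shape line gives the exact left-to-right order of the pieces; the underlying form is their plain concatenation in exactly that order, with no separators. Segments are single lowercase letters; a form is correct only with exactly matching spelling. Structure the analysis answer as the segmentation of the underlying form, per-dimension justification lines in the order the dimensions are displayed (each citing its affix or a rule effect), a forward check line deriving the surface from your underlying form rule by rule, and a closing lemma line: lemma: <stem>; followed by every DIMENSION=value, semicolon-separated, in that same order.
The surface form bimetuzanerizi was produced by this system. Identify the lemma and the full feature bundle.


underlying: bim-tu-zan-eri-zi
GRD=du - signalled by the affix -eri
TOR=em - signalled by the affix -zan
MOD=zo - signalled by the affix -tu
RANK=du - signalled by the affix -zi
check: bimtuzanerizi -> bimetuzanerizi
lemma: bim; GRD=du; TOR=em; MOD=zo; RANK=du


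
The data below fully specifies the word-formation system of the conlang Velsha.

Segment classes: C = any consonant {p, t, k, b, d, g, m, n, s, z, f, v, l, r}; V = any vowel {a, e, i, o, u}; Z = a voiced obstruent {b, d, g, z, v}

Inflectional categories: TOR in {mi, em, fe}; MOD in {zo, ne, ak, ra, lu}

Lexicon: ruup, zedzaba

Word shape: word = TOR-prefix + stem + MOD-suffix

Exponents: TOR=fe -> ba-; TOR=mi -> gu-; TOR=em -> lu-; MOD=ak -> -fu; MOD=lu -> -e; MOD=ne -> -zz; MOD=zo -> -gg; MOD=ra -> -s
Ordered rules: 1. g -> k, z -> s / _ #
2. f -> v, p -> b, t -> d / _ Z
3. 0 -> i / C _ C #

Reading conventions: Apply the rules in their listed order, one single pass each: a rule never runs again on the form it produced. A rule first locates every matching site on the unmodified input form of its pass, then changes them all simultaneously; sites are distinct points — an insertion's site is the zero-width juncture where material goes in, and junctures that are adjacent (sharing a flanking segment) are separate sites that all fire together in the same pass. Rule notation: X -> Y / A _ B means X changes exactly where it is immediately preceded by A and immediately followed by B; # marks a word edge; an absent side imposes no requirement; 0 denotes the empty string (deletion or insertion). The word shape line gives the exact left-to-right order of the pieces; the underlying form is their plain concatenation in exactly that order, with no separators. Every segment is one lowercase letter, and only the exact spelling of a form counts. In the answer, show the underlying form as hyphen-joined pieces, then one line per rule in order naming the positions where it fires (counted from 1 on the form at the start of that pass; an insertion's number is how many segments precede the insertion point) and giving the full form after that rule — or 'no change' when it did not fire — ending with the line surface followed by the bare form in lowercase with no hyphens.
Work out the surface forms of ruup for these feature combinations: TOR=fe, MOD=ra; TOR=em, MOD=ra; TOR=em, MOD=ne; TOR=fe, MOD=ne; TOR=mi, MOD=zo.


cell TOR=fe, MOD=ra:
underlying: ba-ruup-s
1. g -> k, z -> s / _ #: no change
2. f -> v, p -> b, t -> d / _ Z: no change
3. 0 -> i / C _ C #: inserts after position(s) 6: baruupis
surface: baruupis

cell TOR=em, MOD=ra:
underlying: lu-ruup-s
1. g -> k, z -> s / _ #: no change
2. f -> v, p -> b, t -> d / _ Z: no change
3. 0 -> i / C _ C #: inserts after position(s) 6: luruupis
surface: luruupis

cell TOR=em, MOD=ne:
underlying: lu-ruup-zz
1. g -> k, z -> s / _ #: fires at position(s) 8: luruupzs
2. f -> v, p -> b, t -> d / _ Z: fires at position(s) 6: luruubzs
3. 0 -> i / C _ C #: inserts after position(s) 7: luruubzis
surface: luruubzis

cell TOR=fe, MOD=ne:
underlying: ba-ruup-zz
1. g -> k, z -> s / _ #: fires at position(s) 8: baruupzs
2. f -> v, p -> b, t -> d / _ Z: fires at position(s) 6: baruubzs
3. 0 -> i / C _ C #: inserts after position(s) 7: baruubzis
surface: baruubzis

cell TOR=mi, MOD=zo:
underlying: gu-ruup-gg
1. g -> k, z -> s / _ #: fires at position(s) 8: guruupgk
2. f -> v, p -> b, t -> d / _ Z: fires at position(s) 6: guruubgk
3. 0 -> i / C _ C #: inserts after position(s) 7: guruubgik
surface: guruubgik


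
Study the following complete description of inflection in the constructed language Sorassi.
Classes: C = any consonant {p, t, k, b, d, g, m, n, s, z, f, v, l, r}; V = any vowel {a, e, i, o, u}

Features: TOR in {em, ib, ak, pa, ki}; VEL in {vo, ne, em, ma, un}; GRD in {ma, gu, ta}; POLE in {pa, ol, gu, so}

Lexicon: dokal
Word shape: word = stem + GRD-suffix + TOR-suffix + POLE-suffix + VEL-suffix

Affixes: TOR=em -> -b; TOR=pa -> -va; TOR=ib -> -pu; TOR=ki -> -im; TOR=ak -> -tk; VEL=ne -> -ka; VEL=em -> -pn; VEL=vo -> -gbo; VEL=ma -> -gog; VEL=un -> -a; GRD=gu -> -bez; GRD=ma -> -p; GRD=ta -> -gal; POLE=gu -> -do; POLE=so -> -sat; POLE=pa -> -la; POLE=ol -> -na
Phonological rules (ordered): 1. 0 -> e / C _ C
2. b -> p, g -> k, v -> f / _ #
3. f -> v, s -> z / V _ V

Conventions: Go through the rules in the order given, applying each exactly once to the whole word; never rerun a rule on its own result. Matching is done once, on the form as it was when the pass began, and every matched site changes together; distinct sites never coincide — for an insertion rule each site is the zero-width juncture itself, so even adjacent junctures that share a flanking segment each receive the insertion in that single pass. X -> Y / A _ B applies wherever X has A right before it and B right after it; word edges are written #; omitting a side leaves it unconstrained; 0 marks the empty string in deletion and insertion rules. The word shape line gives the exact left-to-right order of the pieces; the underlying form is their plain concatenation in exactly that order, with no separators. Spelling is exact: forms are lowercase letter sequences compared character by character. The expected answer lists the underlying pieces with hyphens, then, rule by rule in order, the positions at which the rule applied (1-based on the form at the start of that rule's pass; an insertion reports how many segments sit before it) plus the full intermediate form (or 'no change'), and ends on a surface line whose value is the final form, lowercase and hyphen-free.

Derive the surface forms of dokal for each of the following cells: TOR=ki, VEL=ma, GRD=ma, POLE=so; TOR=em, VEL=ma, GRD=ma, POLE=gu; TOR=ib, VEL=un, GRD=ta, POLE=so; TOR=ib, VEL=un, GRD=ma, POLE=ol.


cell TOR=ki, VEL=ma, GRD=ma, POLE=so:
underlying: dokal-p-im-sat-gog
1. 0 -> e / C _ C: inserts after position(s) 5, 8, 11: dokalepimesategog
2. b -> p, g -> k, v -> f / _ #: fires at position(s) 17: dokalepimesategok
3. f -> v, s -> z / V _ V: fires at position(s) 11: dokalepimezategok
surface: dokalepimezategok

cell TOR=em, VEL=ma, GRD=ma, POLE=gu:
underlying: dokal-p-b-do-gog
1. 0 -> e / C _ C: inserts after position(s) 5, 6, 7: dokalepebedogog
2. b -> p, g -> k, v -> f / _ #: fires at position(s) 15: dokalepebedogok
3. f -> v, s -> z / V _ V: no change
surface: dokalepebedogok

cell TOR=ib, VEL=un, GRD=ta, POLE=so:
underlying: dokal-gal-pu-sat-a
1. 0 -> e / C _ C: inserts after position(s) 5, 8: dokalegalepusata
2. b -> p, g -> k, v -> f / _ #: no change
3. f -> v, s -> z / V _ V: fires at position(s) 13: dokalegalepuzata
surface: dokalegalepuzata

cell TOR=ib, VEL=un, GRD=ma, POLE=ol:
underlying: dokal-p-pu-na-a
1. 0 -> e / C _ C: inserts after position(s) 5, 6: dokalepepunaa
2. b -> p, g -> k, v -> f / _ #: no change
3. f -> v, s -> z / V _ V: no change
surface: dokalepepunaa


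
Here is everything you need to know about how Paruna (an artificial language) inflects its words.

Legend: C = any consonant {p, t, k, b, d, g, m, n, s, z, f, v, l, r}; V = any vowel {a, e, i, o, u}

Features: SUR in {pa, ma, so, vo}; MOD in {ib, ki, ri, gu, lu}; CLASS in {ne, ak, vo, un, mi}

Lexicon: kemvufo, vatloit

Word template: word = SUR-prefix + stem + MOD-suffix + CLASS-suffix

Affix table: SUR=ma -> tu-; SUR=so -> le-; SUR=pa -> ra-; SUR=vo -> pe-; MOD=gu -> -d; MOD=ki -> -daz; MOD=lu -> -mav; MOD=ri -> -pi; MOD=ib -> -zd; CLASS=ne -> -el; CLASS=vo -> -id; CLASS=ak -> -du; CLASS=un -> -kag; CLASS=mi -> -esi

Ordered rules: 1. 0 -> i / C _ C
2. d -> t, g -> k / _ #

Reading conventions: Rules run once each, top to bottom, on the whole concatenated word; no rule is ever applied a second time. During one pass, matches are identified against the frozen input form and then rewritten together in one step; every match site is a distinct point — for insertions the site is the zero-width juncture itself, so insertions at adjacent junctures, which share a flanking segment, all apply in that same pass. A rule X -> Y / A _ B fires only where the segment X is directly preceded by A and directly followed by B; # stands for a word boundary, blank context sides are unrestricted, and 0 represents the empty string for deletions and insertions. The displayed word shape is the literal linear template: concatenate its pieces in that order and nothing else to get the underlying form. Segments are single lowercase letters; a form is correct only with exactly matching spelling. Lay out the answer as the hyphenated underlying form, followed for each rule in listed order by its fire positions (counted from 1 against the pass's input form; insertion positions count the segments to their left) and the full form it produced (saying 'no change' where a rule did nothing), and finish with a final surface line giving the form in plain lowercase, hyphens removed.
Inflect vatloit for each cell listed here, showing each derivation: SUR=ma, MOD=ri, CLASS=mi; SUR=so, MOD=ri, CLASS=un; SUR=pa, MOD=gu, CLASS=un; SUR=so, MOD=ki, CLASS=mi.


cell SUR=ma, MOD=ri, CLASS=mi:
underlying: tu-vatloit-pi-esi
1. 0 -> i / C _ C: inserts after position(s) 5, 9: tuvatiloitipiesi
2. d -> t, g -> k / _ #: no change
surface: tuvatiloitipiesi

cell SUR=so, MOD=ri, CLASS=un:
underlying: le-vatloit-pi-kag
1. 0 -> i / C _ C: inserts after position(s) 5, 9: levatiloitipikag
2. d -> t, g -> k / _ #: fires at position(s) 16: levatiloitipikak
surface: levatiloitipikak

cell SUR=pa, MOD=gu, CLASS=un:
underlying: ra-vatloit-d-kag
1. 0 -> i / C _ C: inserts after position(s) 5, 9, 10: ravatiloitidikag
2. d -> t, g -> k / _ #: fires at position(s) 16: ravatiloitidikak
surface: ravatiloitidikak

cell SUR=so, MOD=ki, CLASS=mi:
underlying: le-vatloit-daz-esi
1. 0 -> i / C _ C: inserts after position(s) 5, 9: levatiloitidazesi
2. d -> t, g -> k / _ #: no change
surface: levatiloitidazesi


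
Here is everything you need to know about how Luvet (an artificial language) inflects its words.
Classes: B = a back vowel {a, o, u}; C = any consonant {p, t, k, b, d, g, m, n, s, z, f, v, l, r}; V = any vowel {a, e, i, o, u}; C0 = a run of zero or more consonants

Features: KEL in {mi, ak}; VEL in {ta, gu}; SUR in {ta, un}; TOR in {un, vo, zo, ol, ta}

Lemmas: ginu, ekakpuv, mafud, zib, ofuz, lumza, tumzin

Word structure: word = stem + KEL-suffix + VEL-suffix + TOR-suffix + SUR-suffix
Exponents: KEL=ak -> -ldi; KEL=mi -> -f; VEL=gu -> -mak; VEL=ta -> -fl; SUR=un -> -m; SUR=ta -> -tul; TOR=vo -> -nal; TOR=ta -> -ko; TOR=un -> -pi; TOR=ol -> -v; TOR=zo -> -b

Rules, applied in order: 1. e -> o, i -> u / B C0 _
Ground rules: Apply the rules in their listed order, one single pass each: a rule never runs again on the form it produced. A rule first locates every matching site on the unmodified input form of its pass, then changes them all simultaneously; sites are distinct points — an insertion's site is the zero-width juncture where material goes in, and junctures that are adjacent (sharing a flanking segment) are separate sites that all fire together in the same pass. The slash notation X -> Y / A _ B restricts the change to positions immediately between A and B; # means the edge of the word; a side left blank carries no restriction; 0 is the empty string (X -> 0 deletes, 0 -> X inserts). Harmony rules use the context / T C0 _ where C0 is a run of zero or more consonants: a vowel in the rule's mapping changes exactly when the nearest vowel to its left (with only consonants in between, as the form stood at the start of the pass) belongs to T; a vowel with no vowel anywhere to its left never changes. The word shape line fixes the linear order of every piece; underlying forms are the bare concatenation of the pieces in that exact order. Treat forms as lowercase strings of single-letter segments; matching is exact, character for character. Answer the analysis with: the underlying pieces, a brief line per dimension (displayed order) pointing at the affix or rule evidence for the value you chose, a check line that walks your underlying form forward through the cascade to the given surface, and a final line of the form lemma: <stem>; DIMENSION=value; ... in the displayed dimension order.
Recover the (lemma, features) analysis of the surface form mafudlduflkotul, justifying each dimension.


underlying: mafud-ldi-fl-ko-tul
KEL=ak - signalled by the affix -ldi
VEL=ta - signalled by the affix -fl
SUR=ta - signalled by the affix -tul
TOR=ta - signalled by the affix -ko
check: mafudldiflkotul -> mafudlduflkotul
lemma: mafud; KEL=ak; VEL=ta; SUR=ta; TOR=ta


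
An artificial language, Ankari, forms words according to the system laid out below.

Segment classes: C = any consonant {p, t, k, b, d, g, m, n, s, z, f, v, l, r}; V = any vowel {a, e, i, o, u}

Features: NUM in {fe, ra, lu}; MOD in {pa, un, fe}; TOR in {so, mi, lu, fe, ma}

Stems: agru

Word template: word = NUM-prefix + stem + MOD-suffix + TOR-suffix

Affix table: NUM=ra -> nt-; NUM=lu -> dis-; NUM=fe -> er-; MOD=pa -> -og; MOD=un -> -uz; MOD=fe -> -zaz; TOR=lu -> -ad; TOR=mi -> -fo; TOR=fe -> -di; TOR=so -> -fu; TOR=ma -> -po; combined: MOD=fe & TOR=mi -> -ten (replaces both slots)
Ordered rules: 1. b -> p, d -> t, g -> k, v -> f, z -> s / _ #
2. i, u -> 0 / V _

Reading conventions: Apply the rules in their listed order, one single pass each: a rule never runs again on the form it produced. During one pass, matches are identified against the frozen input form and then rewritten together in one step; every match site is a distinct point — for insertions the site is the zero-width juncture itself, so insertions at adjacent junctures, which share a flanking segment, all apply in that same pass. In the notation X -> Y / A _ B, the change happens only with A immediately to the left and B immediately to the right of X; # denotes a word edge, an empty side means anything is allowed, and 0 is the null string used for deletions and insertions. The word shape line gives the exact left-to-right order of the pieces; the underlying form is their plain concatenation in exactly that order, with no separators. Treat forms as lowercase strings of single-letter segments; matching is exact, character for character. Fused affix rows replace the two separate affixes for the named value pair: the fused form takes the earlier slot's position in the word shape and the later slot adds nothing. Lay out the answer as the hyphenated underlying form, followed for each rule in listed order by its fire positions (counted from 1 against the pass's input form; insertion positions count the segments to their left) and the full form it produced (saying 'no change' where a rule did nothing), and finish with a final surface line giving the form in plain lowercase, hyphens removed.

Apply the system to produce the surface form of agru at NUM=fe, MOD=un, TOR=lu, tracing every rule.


underlying: er-agru-uz-ad
1. b -> p, d -> t, g -> k, v -> f, z -> s / _ #: fires at position(s) 10: eragruuzat
2. i, u -> 0 / V _: fires at position(s) 7: eragruzat
surface: eragruzat


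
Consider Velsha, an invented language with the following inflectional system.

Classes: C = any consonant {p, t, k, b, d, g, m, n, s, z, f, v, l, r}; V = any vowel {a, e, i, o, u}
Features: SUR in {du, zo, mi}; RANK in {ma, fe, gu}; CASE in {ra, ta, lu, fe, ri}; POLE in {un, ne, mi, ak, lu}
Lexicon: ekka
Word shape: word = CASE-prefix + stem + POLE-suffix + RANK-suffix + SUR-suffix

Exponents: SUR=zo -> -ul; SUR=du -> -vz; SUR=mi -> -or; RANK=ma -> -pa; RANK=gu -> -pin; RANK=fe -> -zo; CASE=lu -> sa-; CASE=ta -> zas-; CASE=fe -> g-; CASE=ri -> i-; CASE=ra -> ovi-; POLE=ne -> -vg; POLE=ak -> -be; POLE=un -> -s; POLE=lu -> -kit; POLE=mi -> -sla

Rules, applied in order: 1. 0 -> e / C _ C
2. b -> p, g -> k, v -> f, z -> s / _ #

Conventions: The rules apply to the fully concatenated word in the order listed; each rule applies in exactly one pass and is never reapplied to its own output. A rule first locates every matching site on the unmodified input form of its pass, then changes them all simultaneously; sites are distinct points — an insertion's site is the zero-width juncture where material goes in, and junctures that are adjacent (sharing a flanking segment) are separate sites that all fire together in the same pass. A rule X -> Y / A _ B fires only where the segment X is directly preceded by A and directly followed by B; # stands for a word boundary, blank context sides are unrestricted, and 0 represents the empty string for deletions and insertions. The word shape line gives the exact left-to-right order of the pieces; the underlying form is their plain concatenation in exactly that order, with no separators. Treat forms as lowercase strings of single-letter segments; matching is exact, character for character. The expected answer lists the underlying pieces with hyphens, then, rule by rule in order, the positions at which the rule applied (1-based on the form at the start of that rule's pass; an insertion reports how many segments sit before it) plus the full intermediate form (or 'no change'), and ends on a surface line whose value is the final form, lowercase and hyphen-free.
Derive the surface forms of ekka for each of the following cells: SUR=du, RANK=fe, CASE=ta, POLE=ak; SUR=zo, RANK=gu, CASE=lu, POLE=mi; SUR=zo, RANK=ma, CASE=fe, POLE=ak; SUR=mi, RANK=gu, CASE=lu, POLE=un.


cell SUR=du, RANK=fe, CASE=ta, POLE=ak:
underlying: zas-ekka-be-zo-vz
1. 0 -> e / C _ C: inserts after position(s) 5, 12: zasekekabezovez
2. b -> p, g -> k, v -> f, z -> s / _ #: fires at position(s) 15: zasekekabezoves
surface: zasekekabezoves

cell SUR=zo, RANK=gu, CASE=lu, POLE=mi:
underlying: sa-ekka-sla-pin-ul
1. 0 -> e / C _ C: inserts after position(s) 4, 7: saekekaselapinul
2. b -> p, g -> k, v -> f, z -> s / _ #: no change
surface: saekekaselapinul

cell SUR=zo, RANK=ma, CASE=fe, POLE=ak:
underlying: g-ekka-be-pa-ul
1. 0 -> e / C _ C: inserts after position(s) 3: gekekabepaul
2. b -> p, g -> k, v -> f, z -> s / _ #: no change
surface: gekekabepaul

cell SUR=mi, RANK=gu, CASE=lu, POLE=un:
underlying: sa-ekka-s-pin-or
1. 0 -> e / C _ C: inserts after position(s) 4, 7: saekekasepinor
2. b -> p, g -> k, v -> f, z -> s / _ #: no change
surface: saekekasepinor


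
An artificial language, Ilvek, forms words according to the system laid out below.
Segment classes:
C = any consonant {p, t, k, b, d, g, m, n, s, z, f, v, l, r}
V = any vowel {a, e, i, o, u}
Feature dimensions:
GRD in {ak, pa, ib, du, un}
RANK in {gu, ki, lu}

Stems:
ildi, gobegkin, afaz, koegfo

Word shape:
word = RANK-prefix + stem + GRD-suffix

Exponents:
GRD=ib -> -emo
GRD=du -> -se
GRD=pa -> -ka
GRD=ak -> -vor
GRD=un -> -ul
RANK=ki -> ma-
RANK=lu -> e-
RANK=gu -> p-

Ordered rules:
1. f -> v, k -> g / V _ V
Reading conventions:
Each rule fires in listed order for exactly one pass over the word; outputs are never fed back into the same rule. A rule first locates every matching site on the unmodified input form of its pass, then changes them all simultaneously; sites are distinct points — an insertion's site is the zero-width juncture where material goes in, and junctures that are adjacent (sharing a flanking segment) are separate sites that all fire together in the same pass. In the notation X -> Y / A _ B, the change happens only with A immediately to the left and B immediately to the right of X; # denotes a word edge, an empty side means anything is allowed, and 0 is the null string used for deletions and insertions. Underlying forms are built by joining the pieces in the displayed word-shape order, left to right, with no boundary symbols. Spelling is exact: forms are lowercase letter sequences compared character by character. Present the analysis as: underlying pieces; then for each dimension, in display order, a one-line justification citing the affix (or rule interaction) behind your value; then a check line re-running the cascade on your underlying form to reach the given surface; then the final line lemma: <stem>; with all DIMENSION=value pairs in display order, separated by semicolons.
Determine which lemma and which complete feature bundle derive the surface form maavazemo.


underlying: ma-afaz-emo
GRD=ib - signalled by the affix -emo
RANK=ki - signalled by the affix ma-
check: maafazemo -> maavazemo
lemma: afaz; GRD=ib; RANK=ki


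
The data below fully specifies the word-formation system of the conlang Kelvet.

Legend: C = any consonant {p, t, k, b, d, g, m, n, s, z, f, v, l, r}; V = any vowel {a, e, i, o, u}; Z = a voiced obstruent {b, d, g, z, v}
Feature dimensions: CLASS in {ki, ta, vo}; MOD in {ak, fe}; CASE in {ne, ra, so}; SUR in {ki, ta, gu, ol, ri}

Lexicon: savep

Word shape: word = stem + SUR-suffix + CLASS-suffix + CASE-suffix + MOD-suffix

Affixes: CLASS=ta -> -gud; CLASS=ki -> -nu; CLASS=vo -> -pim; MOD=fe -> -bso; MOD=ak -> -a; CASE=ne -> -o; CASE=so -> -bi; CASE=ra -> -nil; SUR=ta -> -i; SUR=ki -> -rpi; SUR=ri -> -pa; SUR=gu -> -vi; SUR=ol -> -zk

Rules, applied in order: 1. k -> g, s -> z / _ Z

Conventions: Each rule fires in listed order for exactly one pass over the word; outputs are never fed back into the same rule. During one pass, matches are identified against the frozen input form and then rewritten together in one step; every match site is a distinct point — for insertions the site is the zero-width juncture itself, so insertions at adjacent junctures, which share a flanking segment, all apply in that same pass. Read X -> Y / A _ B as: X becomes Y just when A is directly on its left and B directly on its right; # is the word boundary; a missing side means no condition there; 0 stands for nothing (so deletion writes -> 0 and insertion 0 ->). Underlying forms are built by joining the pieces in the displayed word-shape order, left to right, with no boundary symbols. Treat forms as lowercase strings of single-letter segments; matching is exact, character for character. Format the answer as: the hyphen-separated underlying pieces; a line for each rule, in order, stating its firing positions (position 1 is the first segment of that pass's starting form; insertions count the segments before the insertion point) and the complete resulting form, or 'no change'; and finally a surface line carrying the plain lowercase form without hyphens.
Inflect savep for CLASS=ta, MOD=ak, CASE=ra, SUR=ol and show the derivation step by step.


underlying: savep-zk-gud-nil-a
1. k -> g, s -> z / _ Z: fires at position(s) 7: savepzggudnila
surface: savepzggudnila


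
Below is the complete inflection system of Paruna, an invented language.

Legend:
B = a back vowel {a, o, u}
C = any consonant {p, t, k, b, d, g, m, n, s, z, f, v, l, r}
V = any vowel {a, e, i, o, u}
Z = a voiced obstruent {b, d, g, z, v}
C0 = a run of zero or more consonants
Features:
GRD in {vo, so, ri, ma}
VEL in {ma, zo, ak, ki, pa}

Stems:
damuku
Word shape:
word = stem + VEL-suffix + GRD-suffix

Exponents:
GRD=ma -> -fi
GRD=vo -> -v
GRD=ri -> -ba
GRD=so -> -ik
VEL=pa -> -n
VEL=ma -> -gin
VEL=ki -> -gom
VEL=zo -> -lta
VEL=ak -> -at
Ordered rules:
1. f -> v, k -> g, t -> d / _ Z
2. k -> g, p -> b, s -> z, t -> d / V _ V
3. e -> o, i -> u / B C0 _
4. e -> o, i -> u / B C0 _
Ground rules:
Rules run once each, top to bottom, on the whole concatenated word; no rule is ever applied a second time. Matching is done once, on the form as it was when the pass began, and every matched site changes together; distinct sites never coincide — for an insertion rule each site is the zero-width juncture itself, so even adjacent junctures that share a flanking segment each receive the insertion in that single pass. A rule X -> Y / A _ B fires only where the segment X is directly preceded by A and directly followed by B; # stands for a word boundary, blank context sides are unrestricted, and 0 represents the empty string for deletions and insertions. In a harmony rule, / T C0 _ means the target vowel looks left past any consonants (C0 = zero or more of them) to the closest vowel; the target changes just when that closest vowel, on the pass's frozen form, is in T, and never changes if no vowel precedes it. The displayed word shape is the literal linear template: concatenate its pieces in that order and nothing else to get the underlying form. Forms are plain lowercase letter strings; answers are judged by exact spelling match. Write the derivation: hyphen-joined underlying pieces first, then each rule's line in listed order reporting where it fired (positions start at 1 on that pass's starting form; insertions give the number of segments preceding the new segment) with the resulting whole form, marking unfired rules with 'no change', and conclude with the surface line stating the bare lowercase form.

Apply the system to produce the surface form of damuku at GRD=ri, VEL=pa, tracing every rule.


underlying: damuku-n-ba
1. f -> v, k -> g, t -> d / _ Z: no change
2. k -> g, p -> b, s -> z, t -> d / V _ V: fires at position(s) 5: damugunba
3. e -> o, i -> u / B C0 _: no change
4. e -> o, i -> u / B C0 _: no change
surface: damugunba


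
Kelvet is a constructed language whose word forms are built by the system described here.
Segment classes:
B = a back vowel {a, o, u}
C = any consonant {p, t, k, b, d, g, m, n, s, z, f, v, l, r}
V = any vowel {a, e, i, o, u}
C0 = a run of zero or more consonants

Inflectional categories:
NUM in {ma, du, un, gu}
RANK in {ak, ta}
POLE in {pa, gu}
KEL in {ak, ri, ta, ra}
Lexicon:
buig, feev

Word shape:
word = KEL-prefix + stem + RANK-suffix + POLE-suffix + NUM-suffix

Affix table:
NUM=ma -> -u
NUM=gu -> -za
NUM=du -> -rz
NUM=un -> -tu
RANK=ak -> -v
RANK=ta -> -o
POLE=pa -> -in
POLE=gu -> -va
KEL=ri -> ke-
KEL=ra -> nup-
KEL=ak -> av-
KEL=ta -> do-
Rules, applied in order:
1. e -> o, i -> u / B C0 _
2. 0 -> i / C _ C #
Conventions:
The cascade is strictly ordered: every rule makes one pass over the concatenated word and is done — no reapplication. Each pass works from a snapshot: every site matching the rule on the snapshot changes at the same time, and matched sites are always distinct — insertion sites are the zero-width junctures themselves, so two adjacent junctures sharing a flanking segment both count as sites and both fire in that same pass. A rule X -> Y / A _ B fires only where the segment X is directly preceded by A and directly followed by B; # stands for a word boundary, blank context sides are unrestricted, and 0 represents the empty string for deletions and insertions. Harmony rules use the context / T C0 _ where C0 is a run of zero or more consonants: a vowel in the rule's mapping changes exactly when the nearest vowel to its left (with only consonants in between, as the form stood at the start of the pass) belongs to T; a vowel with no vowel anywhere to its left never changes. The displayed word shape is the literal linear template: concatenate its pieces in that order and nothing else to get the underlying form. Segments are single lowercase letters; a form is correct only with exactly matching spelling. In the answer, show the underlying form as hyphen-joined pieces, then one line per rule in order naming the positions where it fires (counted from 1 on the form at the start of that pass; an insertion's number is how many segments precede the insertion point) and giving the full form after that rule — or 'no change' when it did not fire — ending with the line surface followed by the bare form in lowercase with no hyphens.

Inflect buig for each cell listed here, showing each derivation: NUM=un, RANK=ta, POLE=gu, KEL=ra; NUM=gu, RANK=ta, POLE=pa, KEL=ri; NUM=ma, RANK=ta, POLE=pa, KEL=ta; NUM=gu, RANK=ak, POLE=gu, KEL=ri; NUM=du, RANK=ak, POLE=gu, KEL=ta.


cell NUM=un, RANK=ta, POLE=gu, KEL=ra:
underlying: nup-buig-o-va-tu
1. e -> o, i -> u / B C0 _: fires at position(s) 6: nupbuugovatu
2. 0 -> i / C _ C #: no change
surface: nupbuugovatu

cell NUM=gu, RANK=ta, POLE=pa, KEL=ri:
underlying: ke-buig-o-in-za
1. e -> o, i -> u / B C0 _: fires at position(s) 5, 8: kebuugounza
2. 0 -> i / C _ C #: no change
surface: kebuugounza

cell NUM=ma, RANK=ta, POLE=pa, KEL=ta:
underlying: do-buig-o-in-u
1. e -> o, i -> u / B C0 _: fires at position(s) 5, 8: dobuugounu
2. 0 -> i / C _ C #: no change
surface: dobuugounu

cell NUM=gu, RANK=ak, POLE=gu, KEL=ri:
underlying: ke-buig-v-va-za
1. e -> o, i -> u / B C0 _: fires at position(s) 5: kebuugvvaza
2. 0 -> i / C _ C #: no change
surface: kebuugvvaza

cell NUM=du, RANK=ak, POLE=gu, KEL=ta:
underlying: do-buig-v-va-rz
1. e -> o, i -> u / B C0 _: fires at position(s) 5: dobuugvvarz
2. 0 -> i / C _ C #: inserts after position(s) 10: dobuugvvariz
surface: dobuugvvariz


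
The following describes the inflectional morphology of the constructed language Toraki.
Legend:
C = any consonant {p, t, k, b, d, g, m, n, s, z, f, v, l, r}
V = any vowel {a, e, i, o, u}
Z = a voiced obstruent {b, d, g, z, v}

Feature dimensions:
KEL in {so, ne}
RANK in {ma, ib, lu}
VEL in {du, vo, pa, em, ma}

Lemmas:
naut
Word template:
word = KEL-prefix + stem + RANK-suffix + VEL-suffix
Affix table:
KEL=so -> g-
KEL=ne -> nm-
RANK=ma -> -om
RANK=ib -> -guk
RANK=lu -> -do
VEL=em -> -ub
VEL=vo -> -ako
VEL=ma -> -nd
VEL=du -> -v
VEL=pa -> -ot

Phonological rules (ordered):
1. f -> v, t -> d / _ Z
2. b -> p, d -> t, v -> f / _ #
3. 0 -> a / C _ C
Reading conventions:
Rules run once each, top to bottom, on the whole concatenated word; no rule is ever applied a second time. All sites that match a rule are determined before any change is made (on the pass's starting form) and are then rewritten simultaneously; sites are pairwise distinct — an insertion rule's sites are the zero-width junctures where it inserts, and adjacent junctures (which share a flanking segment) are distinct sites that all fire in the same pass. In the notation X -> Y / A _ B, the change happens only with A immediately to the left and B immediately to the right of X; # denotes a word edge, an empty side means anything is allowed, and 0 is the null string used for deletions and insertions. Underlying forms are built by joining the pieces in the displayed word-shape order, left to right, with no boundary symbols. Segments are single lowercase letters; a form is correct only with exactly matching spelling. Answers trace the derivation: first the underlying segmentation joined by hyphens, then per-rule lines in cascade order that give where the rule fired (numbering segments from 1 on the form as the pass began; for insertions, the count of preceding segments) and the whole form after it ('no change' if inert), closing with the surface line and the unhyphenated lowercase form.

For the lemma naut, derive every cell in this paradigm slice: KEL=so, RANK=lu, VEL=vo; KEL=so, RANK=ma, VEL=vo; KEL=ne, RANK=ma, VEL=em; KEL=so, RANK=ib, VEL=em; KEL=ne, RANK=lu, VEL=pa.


cell KEL=so, RANK=lu, VEL=vo:
underlying: g-naut-do-ako
1. f -> v, t -> d / _ Z: fires at position(s) 5: gnauddoako
2. b -> p, d -> t, v -> f / _ #: no change
3. 0 -> a / C _ C: inserts after position(s) 1, 5: ganaudadoako
surface: ganaudadoako

cell KEL=so, RANK=ma, VEL=vo:
underlying: g-naut-om-ako
1. f -> v, t -> d / _ Z: no change
2. b -> p, d -> t, v -> f / _ #: no change
3. 0 -> a / C _ C: inserts after position(s) 1: ganautomako
surface: ganautomako

cell KEL=ne, RANK=ma, VEL=em:
underlying: nm-naut-om-ub
1. f -> v, t -> d / _ Z: no change
2. b -> p, d -> t, v -> f / _ #: fires at position(s) 10: nmnautomup
3. 0 -> a / C _ C: inserts after position(s) 1, 2: namanautomup
surface: namanautomup

cell KEL=so, RANK=ib, VEL=em:
underlying: g-naut-guk-ub
1. f -> v, t -> d / _ Z: fires at position(s) 5: gnaudgukub
2. b -> p, d -> t, v -> f / _ #: fires at position(s) 10: gnaudgukup
3. 0 -> a / C _ C: inserts after position(s) 1, 5: ganaudagukup
surface: ganaudagukup

cell KEL=ne, RANK=lu, VEL=pa:
underlying: nm-naut-do-ot
1. f -> v, t -> d / _ Z: fires at position(s) 6: nmnauddoot
2. b -> p, d -> t, v -> f / _ #: no change
3. 0 -> a / C _ C: inserts after position(s) 1, 2, 6: namanaudadoot
surface: namanaudadoot
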